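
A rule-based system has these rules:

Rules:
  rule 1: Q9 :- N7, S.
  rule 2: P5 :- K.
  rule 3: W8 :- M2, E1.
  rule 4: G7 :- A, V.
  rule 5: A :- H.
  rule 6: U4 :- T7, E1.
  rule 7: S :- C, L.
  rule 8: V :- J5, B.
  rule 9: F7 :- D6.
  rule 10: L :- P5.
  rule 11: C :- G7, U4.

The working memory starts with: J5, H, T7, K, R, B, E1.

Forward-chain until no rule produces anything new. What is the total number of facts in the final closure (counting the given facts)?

15

Round 1 fires rule 2, rule 5, rule 6, rule 8, giving P5, A, U4, V.
Round 2 fires rule 4, rule 10, giving G7, L.
Round 3 fires rule 11, giving C.
Round 4 fires rule 7, giving S.
Closure: {A, B, C, E1, G7, H, J5, K, L, P5, R, S, T7, U4, V} — 15 facts.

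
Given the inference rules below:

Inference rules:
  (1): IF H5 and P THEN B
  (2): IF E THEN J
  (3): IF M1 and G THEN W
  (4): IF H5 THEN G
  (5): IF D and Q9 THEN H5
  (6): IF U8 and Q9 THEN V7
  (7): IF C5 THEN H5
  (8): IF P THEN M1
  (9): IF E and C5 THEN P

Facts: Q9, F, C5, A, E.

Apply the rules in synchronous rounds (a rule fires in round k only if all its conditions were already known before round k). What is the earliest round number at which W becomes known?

Round 1 fires (2), (7), (9), giving J, H5, P.
Round 2 fires (1), (4), (8), giving B, G, M1.
Round 3 fires (3), giving W.
W first appears in round 3.

3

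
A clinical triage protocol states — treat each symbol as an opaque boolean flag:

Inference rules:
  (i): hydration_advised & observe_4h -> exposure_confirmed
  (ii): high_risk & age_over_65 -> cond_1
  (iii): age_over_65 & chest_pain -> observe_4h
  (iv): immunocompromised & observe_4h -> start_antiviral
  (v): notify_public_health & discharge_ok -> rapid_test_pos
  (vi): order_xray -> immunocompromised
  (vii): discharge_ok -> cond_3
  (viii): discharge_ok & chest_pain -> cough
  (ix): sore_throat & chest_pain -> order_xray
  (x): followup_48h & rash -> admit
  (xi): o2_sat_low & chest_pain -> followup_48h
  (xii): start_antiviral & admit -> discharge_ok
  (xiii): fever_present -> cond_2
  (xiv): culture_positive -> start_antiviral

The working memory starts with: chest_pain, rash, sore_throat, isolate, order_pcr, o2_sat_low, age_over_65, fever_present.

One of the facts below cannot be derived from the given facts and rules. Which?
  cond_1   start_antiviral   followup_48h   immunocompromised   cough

cond_1

Round 1: (iii) [age_over_65 & chest_pain -> observe_4h]; (ix) [sore_throat & chest_pain -> order_xray]; (xi) [o2_sat_low & chest_pain -> followup_48h]; (xiii) [fever_present -> cond_2]. Adds observe_4h, order_xray, followup_48h, cond_2.
Round 2: (vi) [order_xray -> immunocompromised]; (x) [followup_48h & rash -> admit]. Adds immunocompromised, admit.
Round 3: (iv) [immunocompromised & observe_4h -> start_antiviral]. Adds start_antiviral.
Round 4: (xii) [start_antiviral & admit -> discharge_ok]. Adds discharge_ok.
Round 5: (vii) [discharge_ok -> cond_3]; (viii) [discharge_ok & chest_pain -> cough]. Adds cond_3, cough.
Derived: start_antiviral (round 3), cough (round 5), immunocompromised (round 2), followup_48h (round 1). cond_1 never appears in any round.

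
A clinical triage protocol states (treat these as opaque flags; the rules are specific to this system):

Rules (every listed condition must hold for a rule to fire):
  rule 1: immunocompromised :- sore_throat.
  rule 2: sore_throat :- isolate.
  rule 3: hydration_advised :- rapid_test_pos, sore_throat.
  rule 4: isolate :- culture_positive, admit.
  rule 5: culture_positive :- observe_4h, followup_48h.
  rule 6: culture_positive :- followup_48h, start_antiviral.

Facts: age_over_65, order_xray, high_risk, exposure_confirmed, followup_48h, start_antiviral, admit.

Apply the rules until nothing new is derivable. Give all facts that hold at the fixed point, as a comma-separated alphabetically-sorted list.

admit, age_over_65, culture_positive, exposure_confirmed, followup_48h, high_risk, immunocompromised, isolate, order_xray, sore_throat, start_antiviral

Round 1 — rule 6, derive culture_positive.
Round 2 — rule 4, derive isolate.
Round 3 — rule 2, derive sore_throat.
Round 4 — rule 1, derive immunocompromised.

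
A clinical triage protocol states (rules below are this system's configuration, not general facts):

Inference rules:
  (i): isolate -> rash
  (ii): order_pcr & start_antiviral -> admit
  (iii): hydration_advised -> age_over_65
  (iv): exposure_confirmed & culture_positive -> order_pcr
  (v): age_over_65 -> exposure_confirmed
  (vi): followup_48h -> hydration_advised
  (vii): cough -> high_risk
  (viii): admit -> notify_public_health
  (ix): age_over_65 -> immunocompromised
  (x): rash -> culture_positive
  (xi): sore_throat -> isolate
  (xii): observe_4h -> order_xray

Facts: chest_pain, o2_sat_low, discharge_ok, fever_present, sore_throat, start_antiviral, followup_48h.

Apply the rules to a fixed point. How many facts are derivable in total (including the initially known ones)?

Round 1 — (vi), (xi), derive hydration_advised, isolate.
Round 2 — (i), (iii), derive rash, age_over_65.
Round 3 — (v), (ix), (x), derive exposure_confirmed, immunocompromised, culture_positive.
Round 4 — (iv), derive order_pcr.
Round 5 — (ii), derive admit.
Round 6 — (viii), derive notify_public_health.
Closure: {admit, age_over_65, chest_pain, culture_positive, discharge_ok, exposure_confirmed, fever_present, followup_48h, hydration_advised, immunocompromised, isolate, notify_public_health, o2_sat_low, order_pcr, rash, sore_throat, start_antiviral} — 17 facts.

17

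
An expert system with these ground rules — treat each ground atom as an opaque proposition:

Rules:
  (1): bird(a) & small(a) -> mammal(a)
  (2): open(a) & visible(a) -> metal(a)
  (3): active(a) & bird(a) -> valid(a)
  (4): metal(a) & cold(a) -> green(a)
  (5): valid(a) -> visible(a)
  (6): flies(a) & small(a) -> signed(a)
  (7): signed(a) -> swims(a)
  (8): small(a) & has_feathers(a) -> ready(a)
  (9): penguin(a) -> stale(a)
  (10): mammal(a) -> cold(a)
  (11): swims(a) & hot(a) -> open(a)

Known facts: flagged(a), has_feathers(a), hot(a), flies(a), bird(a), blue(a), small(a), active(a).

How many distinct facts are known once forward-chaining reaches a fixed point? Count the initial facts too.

18

Round 1: (1) [bird(a) & small(a) -> mammal(a)]; (3) [active(a) & bird(a) -> valid(a)]; (6) [flies(a) & small(a) -> signed(a)]; (8) [small(a) & has_feathers(a) -> ready(a)]. New: mammal(a), valid(a), signed(a), ready(a).
Round 2: (5) [valid(a) -> visible(a)]; (7) [signed(a) -> swims(a)]; (10) [mammal(a) -> cold(a)]. New: visible(a), swims(a), cold(a).
Round 3: (11) [swims(a) & hot(a) -> open(a)]. New: open(a).
Round 4: (2) [open(a) & visible(a) -> metal(a)]. New: metal(a).
Round 5: (4) [metal(a) & cold(a) -> green(a)]. New: green(a).
Closure: {active(a), bird(a), blue(a), cold(a), flagged(a), flies(a), green(a), has_feathers(a), hot(a), mammal(a), metal(a), open(a), ready(a), signed(a), small(a), swims(a), valid(a), visible(a)} — 18 facts.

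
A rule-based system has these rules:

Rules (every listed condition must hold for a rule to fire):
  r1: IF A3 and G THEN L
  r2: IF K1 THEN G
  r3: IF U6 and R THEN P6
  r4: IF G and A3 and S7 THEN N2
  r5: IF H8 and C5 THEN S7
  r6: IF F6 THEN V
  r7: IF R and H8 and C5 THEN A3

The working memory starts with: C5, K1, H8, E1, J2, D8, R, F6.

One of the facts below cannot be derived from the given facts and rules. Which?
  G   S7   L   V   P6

Round 1 fires r2, r5, r6, r7, giving G, S7, V, A3.
Round 2 fires r1, r4, giving L, N2.
Derived: V (round 1), G (round 1), S7 (round 1), L (round 2). P6 never appears in any round.

P6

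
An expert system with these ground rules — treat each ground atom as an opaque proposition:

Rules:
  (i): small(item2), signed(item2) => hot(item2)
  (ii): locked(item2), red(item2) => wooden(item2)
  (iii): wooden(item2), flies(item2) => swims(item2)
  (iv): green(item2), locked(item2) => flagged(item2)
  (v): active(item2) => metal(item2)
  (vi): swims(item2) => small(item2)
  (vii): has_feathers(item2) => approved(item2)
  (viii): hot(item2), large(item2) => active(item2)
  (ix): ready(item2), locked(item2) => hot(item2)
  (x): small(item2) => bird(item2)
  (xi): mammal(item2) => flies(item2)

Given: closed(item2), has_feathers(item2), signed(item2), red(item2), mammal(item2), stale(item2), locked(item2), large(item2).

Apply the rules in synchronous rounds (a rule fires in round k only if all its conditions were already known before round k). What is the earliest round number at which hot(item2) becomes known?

Round 1 fires (ii), (vii), (xi), giving wooden(item2), approved(item2), flies(item2).
Round 2 fires (iii), giving swims(item2).
Round 3 fires (vi), giving small(item2).
Round 4 fires (i), (x), giving hot(item2), bird(item2).
hot(item2) first appears in round 4.

4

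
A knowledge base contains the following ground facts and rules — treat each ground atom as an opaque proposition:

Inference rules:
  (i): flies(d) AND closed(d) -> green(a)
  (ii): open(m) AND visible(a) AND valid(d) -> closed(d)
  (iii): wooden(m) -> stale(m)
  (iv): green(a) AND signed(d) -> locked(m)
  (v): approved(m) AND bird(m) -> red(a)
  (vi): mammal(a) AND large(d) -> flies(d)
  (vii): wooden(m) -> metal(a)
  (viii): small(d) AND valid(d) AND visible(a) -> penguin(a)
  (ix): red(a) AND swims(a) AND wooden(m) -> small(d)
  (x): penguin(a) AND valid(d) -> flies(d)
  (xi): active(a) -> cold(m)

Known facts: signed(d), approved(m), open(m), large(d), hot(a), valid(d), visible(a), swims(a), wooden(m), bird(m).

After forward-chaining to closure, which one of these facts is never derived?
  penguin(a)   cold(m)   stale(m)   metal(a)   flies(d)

Round 1 — (ii), (iii), (v), (vii), derive closed(d), stale(m), red(a), metal(a).
Round 2 — (ix), derive small(d).
Round 3 — (viii), derive penguin(a).
Round 4 — (x), derive flies(d).
Round 5 — (i), derive green(a).
Round 6 — (iv), derive locked(m).
Derived: stale(m) (round 1), penguin(a) (round 3), metal(a) (round 1), flies(d) (round 4). cold(m) never appears in any round.

cold(m)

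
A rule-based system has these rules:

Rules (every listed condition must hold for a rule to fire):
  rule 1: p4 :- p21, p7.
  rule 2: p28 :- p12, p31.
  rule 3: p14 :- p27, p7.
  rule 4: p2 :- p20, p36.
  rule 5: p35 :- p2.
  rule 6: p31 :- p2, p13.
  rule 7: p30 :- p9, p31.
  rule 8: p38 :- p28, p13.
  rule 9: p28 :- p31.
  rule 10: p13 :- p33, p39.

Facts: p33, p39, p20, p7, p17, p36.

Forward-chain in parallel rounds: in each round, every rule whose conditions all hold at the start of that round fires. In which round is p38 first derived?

4

Round 1: rule 4 [p2 :- p20, p36.]; rule 10 [p13 :- p33, p39.]. Adds p2, p13.
Round 2: rule 5 [p35 :- p2.]; rule 6 [p31 :- p2, p13.]. Adds p35, p31.
Round 3: rule 9 [p28 :- p31.]. Adds p28.
Round 4: rule 8 [p38 :- p28, p13.]. Adds p38.
p38 first appears in round 4.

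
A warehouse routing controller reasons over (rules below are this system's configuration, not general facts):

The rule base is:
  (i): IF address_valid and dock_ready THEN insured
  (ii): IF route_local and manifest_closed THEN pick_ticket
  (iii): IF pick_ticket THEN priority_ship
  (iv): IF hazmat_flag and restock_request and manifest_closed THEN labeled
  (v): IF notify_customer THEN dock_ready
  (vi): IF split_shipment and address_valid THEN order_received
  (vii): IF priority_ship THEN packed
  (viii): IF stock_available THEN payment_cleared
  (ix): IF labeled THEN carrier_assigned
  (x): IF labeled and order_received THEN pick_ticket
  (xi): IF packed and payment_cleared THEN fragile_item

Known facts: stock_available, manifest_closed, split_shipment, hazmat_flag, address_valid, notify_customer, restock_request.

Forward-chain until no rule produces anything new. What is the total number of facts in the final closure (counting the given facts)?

Round 1 fires (iv), (v), (vi), (viii), giving labeled, dock_ready, order_received, payment_cleared.
Round 2 fires (i), (ix), (x), giving insured, carrier_assigned, pick_ticket.
Round 3 fires (iii), giving priority_ship.
Round 4 fires (vii), giving packed.
Round 5 fires (xi), giving fragile_item.
Closure: {address_valid, carrier_assigned, dock_ready, fragile_item, hazmat_flag, insured, labeled, manifest_closed, notify_customer, order_received, packed, payment_cleared, pick_ticket, priority_ship, restock_request, split_shipment, stock_available} — 17 facts.

17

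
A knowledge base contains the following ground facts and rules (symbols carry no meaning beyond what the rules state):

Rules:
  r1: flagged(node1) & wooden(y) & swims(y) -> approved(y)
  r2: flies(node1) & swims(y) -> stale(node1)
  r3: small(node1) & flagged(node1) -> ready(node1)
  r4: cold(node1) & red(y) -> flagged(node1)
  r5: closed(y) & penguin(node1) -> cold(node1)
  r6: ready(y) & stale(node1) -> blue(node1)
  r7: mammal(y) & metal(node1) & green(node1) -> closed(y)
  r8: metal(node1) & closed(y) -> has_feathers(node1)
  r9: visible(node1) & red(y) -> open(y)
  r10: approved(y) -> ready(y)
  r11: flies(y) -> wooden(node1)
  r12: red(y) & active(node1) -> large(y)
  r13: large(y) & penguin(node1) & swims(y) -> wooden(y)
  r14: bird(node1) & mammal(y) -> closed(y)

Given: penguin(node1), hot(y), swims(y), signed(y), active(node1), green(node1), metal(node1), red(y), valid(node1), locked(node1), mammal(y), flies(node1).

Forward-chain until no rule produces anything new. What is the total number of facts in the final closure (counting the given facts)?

Round 1 — r2, r7, r12, derive stale(node1), closed(y), large(y).
Round 2 — r5, r8, r13, derive cold(node1), has_feathers(node1), wooden(y).
Round 3 — r4, derive flagged(node1).
Round 4 — r1, derive approved(y).
Round 5 — r10, derive ready(y).
Round 6 — r6, derive blue(node1).
Closure: {active(node1), approved(y), blue(node1), closed(y), cold(node1), flagged(node1), flies(node1), green(node1), has_feathers(node1), hot(y), large(y), locked(node1), mammal(y), metal(node1), penguin(node1), ready(y), red(y), signed(y), stale(node1), swims(y), valid(node1), wooden(y)} — 22 facts.

22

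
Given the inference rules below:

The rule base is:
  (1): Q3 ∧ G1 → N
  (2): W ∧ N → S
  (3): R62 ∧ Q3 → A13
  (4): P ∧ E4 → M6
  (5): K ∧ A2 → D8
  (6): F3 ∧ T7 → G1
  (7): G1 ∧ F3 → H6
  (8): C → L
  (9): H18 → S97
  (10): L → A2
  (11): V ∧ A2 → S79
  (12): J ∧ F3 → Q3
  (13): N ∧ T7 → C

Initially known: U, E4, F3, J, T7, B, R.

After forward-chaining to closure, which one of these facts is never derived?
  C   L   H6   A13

Round 1: (6) [F3 ∧ T7 → G1]; (12) [J ∧ F3 → Q3]. New: G1, Q3.
Round 2: (1) [Q3 ∧ G1 → N]; (7) [G1 ∧ F3 → H6]. New: N, H6.
Round 3: (13) [N ∧ T7 → C]. New: C.
Round 4: (8) [C → L]. New: L.
Round 5: (10) [L → A2]. New: A2.
Derived: H6 (round 2), C (round 3), L (round 4). A13 never appears in any round.

A13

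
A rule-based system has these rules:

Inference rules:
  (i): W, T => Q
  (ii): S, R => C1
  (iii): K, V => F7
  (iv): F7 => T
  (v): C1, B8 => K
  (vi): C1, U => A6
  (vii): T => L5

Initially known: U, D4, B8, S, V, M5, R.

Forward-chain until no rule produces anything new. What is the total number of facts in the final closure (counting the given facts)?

13

Round 1: (ii) [S, R => C1]. New: C1.
Round 2: (v) [C1, B8 => K]; (vi) [C1, U => A6]. New: K, A6.
Round 3: (iii) [K, V => F7]. New: F7.
Round 4: (iv) [F7 => T]. New: T.
Round 5: (vii) [T => L5]. New: L5.
Closure: {A6, B8, C1, D4, F7, K, L5, M5, R, S, T, U, V} — 13 facts.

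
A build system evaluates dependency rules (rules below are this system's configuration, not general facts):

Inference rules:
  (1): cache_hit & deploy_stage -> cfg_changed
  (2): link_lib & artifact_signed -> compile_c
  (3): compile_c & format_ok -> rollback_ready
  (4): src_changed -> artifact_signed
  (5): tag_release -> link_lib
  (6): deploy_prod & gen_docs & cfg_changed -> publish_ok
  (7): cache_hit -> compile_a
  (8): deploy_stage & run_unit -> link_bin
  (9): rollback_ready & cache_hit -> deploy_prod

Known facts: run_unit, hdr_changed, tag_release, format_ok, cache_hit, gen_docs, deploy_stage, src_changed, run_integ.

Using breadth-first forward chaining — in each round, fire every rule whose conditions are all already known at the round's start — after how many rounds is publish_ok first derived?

Round 1: (1) [cache_hit & deploy_stage -> cfg_changed]; (4) [src_changed -> artifact_signed]; (5) [tag_release -> link_lib]; (7) [cache_hit -> compile_a]; (8) [deploy_stage & run_unit -> link_bin]. New: cfg_changed, artifact_signed, link_lib, compile_a, link_bin.
Round 2: (2) [link_lib & artifact_signed -> compile_c]. New: compile_c.
Round 3: (3) [compile_c & format_ok -> rollback_ready]. New: rollback_ready.
Round 4: (9) [rollback_ready & cache_hit -> deploy_prod]. New: deploy_prod.
Round 5: (6) [deploy_prod & gen_docs & cfg_changed -> publish_ok]. New: publish_ok.
publish_ok first appears in round 5.

5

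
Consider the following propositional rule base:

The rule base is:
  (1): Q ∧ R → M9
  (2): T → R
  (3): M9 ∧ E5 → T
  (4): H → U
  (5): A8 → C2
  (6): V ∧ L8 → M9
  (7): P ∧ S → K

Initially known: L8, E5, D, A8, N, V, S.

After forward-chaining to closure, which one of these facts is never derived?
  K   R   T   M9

K

[1] (5) [A8 → C2]; (6) [V ∧ L8 → M9]. ⇒ new: C2, M9.
[2] (3) [M9 ∧ E5 → T]. ⇒ new: T.
[3] (2) [T → R]. ⇒ new: R.
Derived: T (round 2), M9 (round 1), R (round 3). K never appears in any round.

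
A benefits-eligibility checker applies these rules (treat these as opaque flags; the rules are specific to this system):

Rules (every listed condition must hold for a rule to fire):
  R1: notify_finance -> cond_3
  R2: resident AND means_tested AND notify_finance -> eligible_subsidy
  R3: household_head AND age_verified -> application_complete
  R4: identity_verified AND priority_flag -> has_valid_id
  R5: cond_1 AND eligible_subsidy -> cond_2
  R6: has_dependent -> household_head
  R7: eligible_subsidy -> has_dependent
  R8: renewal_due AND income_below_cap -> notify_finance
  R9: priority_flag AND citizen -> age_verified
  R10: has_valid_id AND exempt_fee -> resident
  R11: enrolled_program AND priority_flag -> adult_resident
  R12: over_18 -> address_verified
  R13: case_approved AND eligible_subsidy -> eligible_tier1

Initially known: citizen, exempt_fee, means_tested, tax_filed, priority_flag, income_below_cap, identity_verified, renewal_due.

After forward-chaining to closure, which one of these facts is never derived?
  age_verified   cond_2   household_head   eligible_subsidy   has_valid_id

Round 1 — R4, R8, R9, derive has_valid_id, notify_finance, age_verified.
Round 2 — R1, R10, derive cond_3, resident.
Round 3 — R2, derive eligible_subsidy.
Round 4 — R7, derive has_dependent.
Round 5 — R6, derive household_head.
Round 6 — R3, derive application_complete.
Derived: household_head (round 5), has_valid_id (round 1), eligible_subsidy (round 3), age_verified (round 1). cond_2 never appears in any round.

cond_2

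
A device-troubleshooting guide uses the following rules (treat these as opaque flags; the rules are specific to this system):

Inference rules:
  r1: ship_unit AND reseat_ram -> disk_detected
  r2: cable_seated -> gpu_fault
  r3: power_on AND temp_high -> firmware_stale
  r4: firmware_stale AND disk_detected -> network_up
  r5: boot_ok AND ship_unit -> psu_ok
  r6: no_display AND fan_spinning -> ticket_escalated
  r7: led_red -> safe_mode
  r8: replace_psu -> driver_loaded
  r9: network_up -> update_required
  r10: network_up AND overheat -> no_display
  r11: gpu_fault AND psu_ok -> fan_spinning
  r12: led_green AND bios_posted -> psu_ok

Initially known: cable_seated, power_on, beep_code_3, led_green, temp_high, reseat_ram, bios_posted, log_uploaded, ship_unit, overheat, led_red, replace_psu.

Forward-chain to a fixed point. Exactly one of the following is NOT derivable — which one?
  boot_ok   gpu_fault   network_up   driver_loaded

boot_ok

Round 1 fires r1, r2, r3, r7, r8, r12, giving disk_detected, gpu_fault, firmware_stale, safe_mode, driver_loaded, psu_ok.
Round 2 fires r4, r11, giving network_up, fan_spinning.
Round 3 fires r9, r10, giving update_required, no_display.
Round 4 fires r6, giving ticket_escalated.
Derived: network_up (round 2), driver_loaded (round 1), gpu_fault (round 1). boot_ok never appears in any round.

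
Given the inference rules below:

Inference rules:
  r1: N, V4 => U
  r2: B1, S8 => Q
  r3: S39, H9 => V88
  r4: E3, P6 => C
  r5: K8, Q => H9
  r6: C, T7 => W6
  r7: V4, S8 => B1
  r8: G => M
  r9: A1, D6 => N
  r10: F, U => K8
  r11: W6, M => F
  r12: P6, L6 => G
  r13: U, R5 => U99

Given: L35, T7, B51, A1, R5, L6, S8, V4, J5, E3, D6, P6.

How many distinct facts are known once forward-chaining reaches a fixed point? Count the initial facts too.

24

Round 1 fires r4, r7, r9, r12, giving C, B1, N, G.
Round 2 fires r1, r2, r6, r8, giving U, Q, W6, M.
Round 3 fires r11, r13, giving F, U99.
Round 4 fires r10, giving K8.
Round 5 fires r5, giving H9.
Closure: {A1, B1, B51, C, D6, E3, F, G, H9, J5, K8, L35, L6, M, N, P6, Q, R5, S8, T7, U, U99, V4, W6} — 24 facts.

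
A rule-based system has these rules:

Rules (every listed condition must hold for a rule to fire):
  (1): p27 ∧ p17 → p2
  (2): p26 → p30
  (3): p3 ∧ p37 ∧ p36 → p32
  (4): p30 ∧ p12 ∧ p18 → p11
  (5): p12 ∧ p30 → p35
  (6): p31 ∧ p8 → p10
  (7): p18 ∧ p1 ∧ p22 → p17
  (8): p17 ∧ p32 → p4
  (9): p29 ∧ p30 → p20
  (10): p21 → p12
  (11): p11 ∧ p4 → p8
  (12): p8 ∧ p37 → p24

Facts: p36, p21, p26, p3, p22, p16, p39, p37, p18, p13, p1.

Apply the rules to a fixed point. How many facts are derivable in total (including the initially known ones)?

Round 1: (2) [p26 → p30]; (3) [p3 ∧ p37 ∧ p36 → p32]; (7) [p18 ∧ p1 ∧ p22 → p17]; (10) [p21 → p12]. New: p30, p32, p17, p12.
Round 2: (4) [p30 ∧ p12 ∧ p18 → p11]; (5) [p12 ∧ p30 → p35]; (8) [p17 ∧ p32 → p4]. New: p11, p35, p4.
Round 3: (11) [p11 ∧ p4 → p8]. New: p8.
Round 4: (12) [p8 ∧ p37 → p24]. New: p24.
Closure: {p1, p11, p12, p13, p16, p17, p18, p21, p22, p24, p26, p3, p30, p32, p35, p36, p37, p39, p4, p8} — 20 facts.

20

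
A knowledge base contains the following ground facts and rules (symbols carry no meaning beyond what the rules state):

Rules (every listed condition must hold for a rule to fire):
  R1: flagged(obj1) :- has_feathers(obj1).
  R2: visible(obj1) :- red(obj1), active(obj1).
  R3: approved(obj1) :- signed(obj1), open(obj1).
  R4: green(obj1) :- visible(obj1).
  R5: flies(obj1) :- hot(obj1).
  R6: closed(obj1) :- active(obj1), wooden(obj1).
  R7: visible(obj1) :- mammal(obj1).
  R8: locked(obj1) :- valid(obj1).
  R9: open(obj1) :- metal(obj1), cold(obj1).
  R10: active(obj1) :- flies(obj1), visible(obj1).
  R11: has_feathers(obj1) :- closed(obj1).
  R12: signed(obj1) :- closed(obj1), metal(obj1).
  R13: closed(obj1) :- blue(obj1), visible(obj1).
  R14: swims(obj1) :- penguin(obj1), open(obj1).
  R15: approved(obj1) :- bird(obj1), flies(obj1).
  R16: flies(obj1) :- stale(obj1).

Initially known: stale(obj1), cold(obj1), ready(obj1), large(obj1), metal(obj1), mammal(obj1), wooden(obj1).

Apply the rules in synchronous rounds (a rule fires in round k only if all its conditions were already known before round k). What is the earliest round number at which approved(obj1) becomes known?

[1] R7 [visible(obj1) :- mammal(obj1).]; R9 [open(obj1) :- metal(obj1), cold(obj1).]; R16 [flies(obj1) :- stale(obj1).]. ⇒ new: visible(obj1), open(obj1), flies(obj1).
[2] R4 [green(obj1) :- visible(obj1).]; R10 [active(obj1) :- flies(obj1), visible(obj1).]. ⇒ new: green(obj1), active(obj1).
[3] R6 [closed(obj1) :- active(obj1), wooden(obj1).]. ⇒ new: closed(obj1).
[4] R11 [has_feathers(obj1) :- closed(obj1).]; R12 [signed(obj1) :- closed(obj1), metal(obj1).]. ⇒ new: has_feathers(obj1), signed(obj1).
[5] R1 [flagged(obj1) :- has_feathers(obj1).]; R3 [approved(obj1) :- signed(obj1), open(obj1).]. ⇒ new: flagged(obj1), approved(obj1).
approved(obj1) first appears in round 5.

5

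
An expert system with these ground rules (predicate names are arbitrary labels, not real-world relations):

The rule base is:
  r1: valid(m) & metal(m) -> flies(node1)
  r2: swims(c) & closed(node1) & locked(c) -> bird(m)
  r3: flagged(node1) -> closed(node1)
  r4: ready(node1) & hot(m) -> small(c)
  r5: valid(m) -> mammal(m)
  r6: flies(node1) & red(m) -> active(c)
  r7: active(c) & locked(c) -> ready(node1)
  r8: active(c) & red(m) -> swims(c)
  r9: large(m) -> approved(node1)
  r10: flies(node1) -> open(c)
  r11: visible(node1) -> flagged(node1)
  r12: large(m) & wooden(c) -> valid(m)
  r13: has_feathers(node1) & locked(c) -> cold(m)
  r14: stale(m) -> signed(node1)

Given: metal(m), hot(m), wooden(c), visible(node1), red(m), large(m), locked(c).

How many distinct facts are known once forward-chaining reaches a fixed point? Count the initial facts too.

[1] r9 [large(m) -> approved(node1)]; r11 [visible(node1) -> flagged(node1)]; r12 [large(m) & wooden(c) -> valid(m)]. ⇒ new: approved(node1), flagged(node1), valid(m).
[2] r1 [valid(m) & metal(m) -> flies(node1)]; r3 [flagged(node1) -> closed(node1)]; r5 [valid(m) -> mammal(m)]. ⇒ new: flies(node1), closed(node1), mammal(m).
[3] r6 [flies(node1) & red(m) -> active(c)]; r10 [flies(node1) -> open(c)]. ⇒ new: active(c), open(c).
[4] r7 [active(c) & locked(c) -> ready(node1)]; r8 [active(c) & red(m) -> swims(c)]. ⇒ new: ready(node1), swims(c).
[5] r2 [swims(c) & closed(node1) & locked(c) -> bird(m)]; r4 [ready(node1) & hot(m) -> small(c)]. ⇒ new: bird(m), small(c).
Closure: {active(c), approved(node1), bird(m), closed(node1), flagged(node1), flies(node1), hot(m), large(m), locked(c), mammal(m), metal(m), open(c), ready(node1), red(m), small(c), swims(c), valid(m), visible(node1), wooden(c)} — 19 facts.

19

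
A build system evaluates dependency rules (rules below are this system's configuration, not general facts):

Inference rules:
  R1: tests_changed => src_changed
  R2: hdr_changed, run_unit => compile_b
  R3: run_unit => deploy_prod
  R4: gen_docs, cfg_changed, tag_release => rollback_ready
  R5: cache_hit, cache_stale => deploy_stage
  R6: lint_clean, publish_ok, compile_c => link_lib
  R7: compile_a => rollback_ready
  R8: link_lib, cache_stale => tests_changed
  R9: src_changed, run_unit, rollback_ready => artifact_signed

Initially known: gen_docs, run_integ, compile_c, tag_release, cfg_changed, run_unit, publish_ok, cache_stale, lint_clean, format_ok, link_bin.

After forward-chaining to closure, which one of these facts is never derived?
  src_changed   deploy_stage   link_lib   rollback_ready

deploy_stage

Round 1 — R3, R4, R6, derive deploy_prod, rollback_ready, link_lib.
Round 2 — R8, derive tests_changed.
Round 3 — R1, derive src_changed.
Round 4 — R9, derive artifact_signed.
Derived: src_changed (round 3), link_lib (round 1), rollback_ready (round 1). deploy_stage never appears in any round.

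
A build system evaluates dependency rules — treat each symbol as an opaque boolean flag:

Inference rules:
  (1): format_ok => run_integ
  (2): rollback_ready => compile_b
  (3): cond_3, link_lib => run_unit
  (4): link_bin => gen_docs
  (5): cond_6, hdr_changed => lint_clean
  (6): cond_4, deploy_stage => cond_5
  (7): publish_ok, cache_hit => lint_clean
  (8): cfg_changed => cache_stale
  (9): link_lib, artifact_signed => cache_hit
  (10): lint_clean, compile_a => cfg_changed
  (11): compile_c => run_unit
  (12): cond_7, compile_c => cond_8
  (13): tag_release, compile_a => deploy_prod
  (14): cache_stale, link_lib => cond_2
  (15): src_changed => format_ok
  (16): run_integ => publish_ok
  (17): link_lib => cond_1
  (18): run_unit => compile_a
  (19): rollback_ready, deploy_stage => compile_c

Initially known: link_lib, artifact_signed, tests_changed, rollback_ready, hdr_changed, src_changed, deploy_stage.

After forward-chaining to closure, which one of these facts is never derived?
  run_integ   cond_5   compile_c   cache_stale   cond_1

Round 1: (2) [rollback_ready => compile_b]; (9) [link_lib, artifact_signed => cache_hit]; (15) [src_changed => format_ok]; (17) [link_lib => cond_1]; (19) [rollback_ready, deploy_stage => compile_c]. New: compile_b, cache_hit, format_ok, cond_1, compile_c.
Round 2: (1) [format_ok => run_integ]; (11) [compile_c => run_unit]. New: run_integ, run_unit.
Round 3: (16) [run_integ => publish_ok]; (18) [run_unit => compile_a]. New: publish_ok, compile_a.
Round 4: (7) [publish_ok, cache_hit => lint_clean]. New: lint_clean.
Round 5: (10) [lint_clean, compile_a => cfg_changed]. New: cfg_changed.
Round 6: (8) [cfg_changed => cache_stale]. New: cache_stale.
Round 7: (14) [cache_stale, link_lib => cond_2]. New: cond_2.
Derived: compile_c (round 1), cache_stale (round 6), cond_1 (round 1), run_integ (round 2). cond_5 never appears in any round.

cond_5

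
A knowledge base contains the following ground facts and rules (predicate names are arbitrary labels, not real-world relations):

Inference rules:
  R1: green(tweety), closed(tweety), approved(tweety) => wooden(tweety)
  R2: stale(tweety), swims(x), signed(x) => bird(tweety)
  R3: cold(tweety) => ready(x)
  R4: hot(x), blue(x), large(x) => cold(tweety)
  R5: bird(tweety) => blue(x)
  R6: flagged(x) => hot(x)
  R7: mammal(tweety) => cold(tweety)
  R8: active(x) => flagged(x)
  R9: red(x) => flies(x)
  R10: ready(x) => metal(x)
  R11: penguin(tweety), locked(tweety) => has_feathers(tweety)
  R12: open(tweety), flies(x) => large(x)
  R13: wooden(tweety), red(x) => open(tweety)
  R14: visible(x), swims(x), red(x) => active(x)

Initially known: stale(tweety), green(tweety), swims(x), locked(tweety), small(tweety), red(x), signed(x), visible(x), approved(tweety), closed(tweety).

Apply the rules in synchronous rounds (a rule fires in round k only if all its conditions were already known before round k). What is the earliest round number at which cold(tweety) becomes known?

Round 1: R1 [green(tweety), closed(tweety), approved(tweety) => wooden(tweety)]; R2 [stale(tweety), swims(x), signed(x) => bird(tweety)]; R9 [red(x) => flies(x)]; R14 [visible(x), swims(x), red(x) => active(x)]. Adds wooden(tweety), bird(tweety), flies(x), active(x).
Round 2: R5 [bird(tweety) => blue(x)]; R8 [active(x) => flagged(x)]; R13 [wooden(tweety), red(x) => open(tweety)]. Adds blue(x), flagged(x), open(tweety).
Round 3: R6 [flagged(x) => hot(x)]; R12 [open(tweety), flies(x) => large(x)]. Adds hot(x), large(x).
Round 4: R4 [hot(x), blue(x), large(x) => cold(tweety)]. Adds cold(tweety).
cold(tweety) first appears in round 4.

4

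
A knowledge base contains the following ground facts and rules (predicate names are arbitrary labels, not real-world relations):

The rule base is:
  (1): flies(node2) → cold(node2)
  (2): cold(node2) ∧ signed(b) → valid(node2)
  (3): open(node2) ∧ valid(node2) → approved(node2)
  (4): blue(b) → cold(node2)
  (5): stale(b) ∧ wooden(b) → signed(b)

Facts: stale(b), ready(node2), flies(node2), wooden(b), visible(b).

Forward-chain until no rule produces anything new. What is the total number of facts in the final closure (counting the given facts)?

Round 1 — (1), (5), derive cold(node2), signed(b).
Round 2 — (2), derive valid(node2).
Closure: {cold(node2), flies(node2), ready(node2), signed(b), stale(b), valid(node2), visible(b), wooden(b)} — 8 facts.

8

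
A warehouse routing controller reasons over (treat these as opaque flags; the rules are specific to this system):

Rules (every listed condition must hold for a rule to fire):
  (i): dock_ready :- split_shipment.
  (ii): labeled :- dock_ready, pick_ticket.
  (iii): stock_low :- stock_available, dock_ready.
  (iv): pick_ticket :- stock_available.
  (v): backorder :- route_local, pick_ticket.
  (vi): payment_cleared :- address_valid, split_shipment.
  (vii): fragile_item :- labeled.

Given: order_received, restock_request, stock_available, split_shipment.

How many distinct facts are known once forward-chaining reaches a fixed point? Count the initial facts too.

9

Round 1: (i) [dock_ready :- split_shipment.]; (iv) [pick_ticket :- stock_available.]. Adds dock_ready, pick_ticket.
Round 2: (ii) [labeled :- dock_ready, pick_ticket.]; (iii) [stock_low :- stock_available, dock_ready.]. Adds labeled, stock_low.
Round 3: (vii) [fragile_item :- labeled.]. Adds fragile_item.
Closure: {dock_ready, fragile_item, labeled, order_received, pick_ticket, restock_request, split_shipment, stock_available, stock_low} — 9 facts.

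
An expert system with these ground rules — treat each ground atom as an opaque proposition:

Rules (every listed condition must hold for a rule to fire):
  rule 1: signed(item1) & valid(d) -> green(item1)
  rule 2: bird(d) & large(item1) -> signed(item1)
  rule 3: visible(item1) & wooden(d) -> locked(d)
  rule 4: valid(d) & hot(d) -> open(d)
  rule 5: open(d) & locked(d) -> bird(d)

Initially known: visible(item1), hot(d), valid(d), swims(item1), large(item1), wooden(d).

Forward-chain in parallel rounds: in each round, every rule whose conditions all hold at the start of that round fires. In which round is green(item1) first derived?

Round 1 fires rule 3, rule 4, giving locked(d), open(d).
Round 2 fires rule 5, giving bird(d).
Round 3 fires rule 2, giving signed(item1).
Round 4 fires rule 1, giving green(item1).
green(item1) first appears in round 4.

4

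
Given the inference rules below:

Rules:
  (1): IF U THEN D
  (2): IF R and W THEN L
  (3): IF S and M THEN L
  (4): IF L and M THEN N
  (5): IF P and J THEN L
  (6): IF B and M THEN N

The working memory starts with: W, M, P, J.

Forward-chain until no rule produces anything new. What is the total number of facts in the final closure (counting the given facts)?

Round 1 fires (5), giving L.
Round 2 fires (4), giving N.
Closure: {J, L, M, N, P, W} — 6 facts.

6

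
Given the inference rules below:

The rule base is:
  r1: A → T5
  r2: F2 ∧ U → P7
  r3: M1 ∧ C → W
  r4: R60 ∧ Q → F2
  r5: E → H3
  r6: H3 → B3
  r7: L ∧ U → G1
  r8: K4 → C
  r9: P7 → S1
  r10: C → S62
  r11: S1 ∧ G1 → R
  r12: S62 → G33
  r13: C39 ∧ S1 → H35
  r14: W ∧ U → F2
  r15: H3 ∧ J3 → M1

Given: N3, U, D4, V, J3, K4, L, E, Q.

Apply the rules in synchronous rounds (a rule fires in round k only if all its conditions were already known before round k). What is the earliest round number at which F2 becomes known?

Round 1: r5 [E → H3]; r7 [L ∧ U → G1]; r8 [K4 → C]. New: H3, G1, C.
Round 2: r6 [H3 → B3]; r10 [C → S62]; r15 [H3 ∧ J3 → M1]. New: B3, S62, M1.
Round 3: r3 [M1 ∧ C → W]; r12 [S62 → G33]. New: W, G33.
Round 4: r14 [W ∧ U → F2]. New: F2.
F2 first appears in round 4.

4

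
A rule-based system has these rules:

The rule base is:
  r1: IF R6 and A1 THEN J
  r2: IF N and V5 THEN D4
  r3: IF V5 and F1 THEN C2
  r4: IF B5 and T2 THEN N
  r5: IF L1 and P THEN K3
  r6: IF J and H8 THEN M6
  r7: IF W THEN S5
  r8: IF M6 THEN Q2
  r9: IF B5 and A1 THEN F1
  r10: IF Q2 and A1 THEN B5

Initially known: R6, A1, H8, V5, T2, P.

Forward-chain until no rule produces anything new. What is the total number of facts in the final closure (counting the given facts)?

Round 1: r1 [IF R6 and A1 THEN J]. Adds J.
Round 2: r6 [IF J and H8 THEN M6]. Adds M6.
Round 3: r8 [IF M6 THEN Q2]. Adds Q2.
Round 4: r10 [IF Q2 and A1 THEN B5]. Adds B5.
Round 5: r4 [IF B5 and T2 THEN N]; r9 [IF B5 and A1 THEN F1]. Adds N, F1.
Round 6: r2 [IF N and V5 THEN D4]; r3 [IF V5 and F1 THEN C2]. Adds D4, C2.
Closure: {A1, B5, C2, D4, F1, H8, J, M6, N, P, Q2, R6, T2, V5} — 14 facts.

14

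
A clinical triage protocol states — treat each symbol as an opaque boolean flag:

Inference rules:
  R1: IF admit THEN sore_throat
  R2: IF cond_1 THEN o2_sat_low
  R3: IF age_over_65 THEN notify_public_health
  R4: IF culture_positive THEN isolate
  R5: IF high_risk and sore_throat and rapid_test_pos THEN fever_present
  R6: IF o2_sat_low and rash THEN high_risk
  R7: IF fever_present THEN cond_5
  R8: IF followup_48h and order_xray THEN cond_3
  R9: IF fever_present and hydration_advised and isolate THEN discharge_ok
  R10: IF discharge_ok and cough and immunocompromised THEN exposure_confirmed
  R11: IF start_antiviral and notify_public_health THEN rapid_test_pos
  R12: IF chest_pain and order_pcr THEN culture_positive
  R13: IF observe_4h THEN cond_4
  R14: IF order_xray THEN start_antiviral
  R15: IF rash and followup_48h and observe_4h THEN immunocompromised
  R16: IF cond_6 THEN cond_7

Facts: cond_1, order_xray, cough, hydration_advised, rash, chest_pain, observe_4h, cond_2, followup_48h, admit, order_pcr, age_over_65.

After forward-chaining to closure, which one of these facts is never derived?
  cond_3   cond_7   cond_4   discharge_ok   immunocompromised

cond_7

Round 1 — R1, R2, R3, R8, R12, R13, R14, R15, derive sore_throat, o2_sat_low, notify_public_health, cond_3, culture_positive, cond_4, start_antiviral, immunocompromised.
Round 2 — R4, R6, R11, derive isolate, high_risk, rapid_test_pos.
Round 3 — R5, derive fever_present.
Round 4 — R7, R9, derive cond_5, discharge_ok.
Round 5 — R10, derive exposure_confirmed.
Derived: cond_4 (round 1), discharge_ok (round 4), cond_3 (round 1), immunocompromised (round 1). cond_7 never appears in any round.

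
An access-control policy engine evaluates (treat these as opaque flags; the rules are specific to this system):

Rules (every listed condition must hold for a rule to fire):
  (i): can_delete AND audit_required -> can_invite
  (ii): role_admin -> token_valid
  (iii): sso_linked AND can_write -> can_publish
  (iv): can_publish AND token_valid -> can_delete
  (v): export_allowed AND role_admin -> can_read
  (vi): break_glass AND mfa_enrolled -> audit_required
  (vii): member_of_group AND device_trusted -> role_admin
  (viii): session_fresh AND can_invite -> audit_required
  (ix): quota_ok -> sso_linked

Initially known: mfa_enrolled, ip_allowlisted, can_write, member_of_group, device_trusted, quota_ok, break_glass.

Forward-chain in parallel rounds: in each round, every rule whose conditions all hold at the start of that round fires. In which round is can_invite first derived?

4

Round 1: (vi) [break_glass AND mfa_enrolled -> audit_required]; (vii) [member_of_group AND device_trusted -> role_admin]; (ix) [quota_ok -> sso_linked]. New: audit_required, role_admin, sso_linked.
Round 2: (ii) [role_admin -> token_valid]; (iii) [sso_linked AND can_write -> can_publish]. New: token_valid, can_publish.
Round 3: (iv) [can_publish AND token_valid -> can_delete]. New: can_delete.
Round 4: (i) [can_delete AND audit_required -> can_invite]. New: can_invite.
can_invite first appears in round 4.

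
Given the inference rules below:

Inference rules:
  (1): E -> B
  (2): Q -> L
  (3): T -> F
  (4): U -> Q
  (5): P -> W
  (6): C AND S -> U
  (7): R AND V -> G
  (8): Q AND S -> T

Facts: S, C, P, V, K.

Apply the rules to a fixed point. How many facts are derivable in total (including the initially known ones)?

Round 1 fires (5), (6), giving W, U.
Round 2 fires (4), giving Q.
Round 3 fires (2), (8), giving L, T.
Round 4 fires (3), giving F.
Closure: {C, F, K, L, P, Q, S, T, U, V, W} — 11 facts.

11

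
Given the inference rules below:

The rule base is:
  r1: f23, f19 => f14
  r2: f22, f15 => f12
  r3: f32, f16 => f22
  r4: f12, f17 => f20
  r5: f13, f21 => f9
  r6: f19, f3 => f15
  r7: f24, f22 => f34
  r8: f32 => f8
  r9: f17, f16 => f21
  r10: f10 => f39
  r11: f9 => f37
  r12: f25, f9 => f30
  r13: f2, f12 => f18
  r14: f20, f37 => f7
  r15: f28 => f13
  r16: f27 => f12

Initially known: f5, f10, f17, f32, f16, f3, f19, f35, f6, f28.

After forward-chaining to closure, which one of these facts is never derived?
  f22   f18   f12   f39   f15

Round 1 — r3, r6, r8, r9, r10, r15, derive f22, f15, f8, f21, f39, f13.
Round 2 — r2, r5, derive f12, f9.
Round 3 — r4, r11, derive f20, f37.
Round 4 — r14, derive f7.
Derived: f12 (round 2), f22 (round 1), f39 (round 1), f15 (round 1). f18 never appears in any round.

f18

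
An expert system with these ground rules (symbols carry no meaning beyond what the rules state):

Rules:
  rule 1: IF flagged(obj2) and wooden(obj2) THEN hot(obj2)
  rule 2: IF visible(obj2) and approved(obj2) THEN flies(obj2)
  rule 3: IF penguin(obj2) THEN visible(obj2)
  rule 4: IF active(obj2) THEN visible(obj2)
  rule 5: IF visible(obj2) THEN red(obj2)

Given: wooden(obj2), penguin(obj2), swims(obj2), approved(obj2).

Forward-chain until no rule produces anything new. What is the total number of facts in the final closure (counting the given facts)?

7

Round 1: rule 3 [IF penguin(obj2) THEN visible(obj2)]. Adds visible(obj2).
Round 2: rule 2 [IF visible(obj2) and approved(obj2) THEN flies(obj2)]; rule 5 [IF visible(obj2) THEN red(obj2)]. Adds flies(obj2), red(obj2).
Closure: {approved(obj2), flies(obj2), penguin(obj2), red(obj2), swims(obj2), visible(obj2), wooden(obj2)} — 7 facts.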